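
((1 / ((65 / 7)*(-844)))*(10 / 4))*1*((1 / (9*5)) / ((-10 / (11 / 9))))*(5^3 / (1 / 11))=4235 / 3554928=0.00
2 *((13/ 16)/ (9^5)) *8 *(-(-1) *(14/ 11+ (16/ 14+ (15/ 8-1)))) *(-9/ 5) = -26351/ 20207880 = -0.00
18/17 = 1.06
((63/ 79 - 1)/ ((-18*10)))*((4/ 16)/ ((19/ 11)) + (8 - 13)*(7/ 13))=-839/ 292695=-0.00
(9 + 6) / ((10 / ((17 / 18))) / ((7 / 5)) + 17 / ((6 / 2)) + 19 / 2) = 0.66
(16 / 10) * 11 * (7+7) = 1232 / 5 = 246.40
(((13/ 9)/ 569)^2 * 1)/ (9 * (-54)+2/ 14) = -1183/ 89190004041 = -0.00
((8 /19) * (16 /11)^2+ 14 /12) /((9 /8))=113524 /62073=1.83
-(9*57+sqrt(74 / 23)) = -513 -sqrt(1702) / 23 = -514.79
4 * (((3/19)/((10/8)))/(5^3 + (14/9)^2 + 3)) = 972/250895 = 0.00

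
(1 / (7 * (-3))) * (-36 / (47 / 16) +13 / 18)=9757 / 17766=0.55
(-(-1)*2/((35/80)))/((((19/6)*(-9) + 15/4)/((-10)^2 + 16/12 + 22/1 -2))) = -6656/297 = -22.41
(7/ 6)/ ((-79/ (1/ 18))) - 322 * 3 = -8241919/ 8532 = -966.00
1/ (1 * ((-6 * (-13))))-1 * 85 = -6629/ 78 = -84.99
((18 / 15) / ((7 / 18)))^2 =11664 / 1225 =9.52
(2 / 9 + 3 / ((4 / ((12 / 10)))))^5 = 10510100501 / 5904900000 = 1.78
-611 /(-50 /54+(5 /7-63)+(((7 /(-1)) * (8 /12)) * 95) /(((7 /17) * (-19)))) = 93.35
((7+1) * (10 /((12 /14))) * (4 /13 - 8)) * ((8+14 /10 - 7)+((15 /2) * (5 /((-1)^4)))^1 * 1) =-372400 /13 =-28646.15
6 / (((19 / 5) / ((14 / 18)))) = 70 / 57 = 1.23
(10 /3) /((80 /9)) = 3 /8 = 0.38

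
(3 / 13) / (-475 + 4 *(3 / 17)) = -0.00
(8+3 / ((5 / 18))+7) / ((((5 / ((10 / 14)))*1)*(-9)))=-43 / 105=-0.41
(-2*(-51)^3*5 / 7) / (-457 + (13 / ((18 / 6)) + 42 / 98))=-3979530 / 9497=-419.03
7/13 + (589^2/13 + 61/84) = 29142745/1092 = 26687.50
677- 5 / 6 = 4057 / 6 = 676.17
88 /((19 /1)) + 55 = 1133 /19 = 59.63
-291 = -291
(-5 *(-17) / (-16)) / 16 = -85 / 256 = -0.33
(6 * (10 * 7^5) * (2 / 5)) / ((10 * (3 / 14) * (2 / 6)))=2823576 / 5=564715.20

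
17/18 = 0.94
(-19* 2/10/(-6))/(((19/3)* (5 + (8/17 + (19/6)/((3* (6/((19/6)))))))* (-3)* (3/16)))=-9792/332005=-0.03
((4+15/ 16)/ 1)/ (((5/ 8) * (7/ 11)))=869/ 70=12.41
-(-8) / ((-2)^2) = 2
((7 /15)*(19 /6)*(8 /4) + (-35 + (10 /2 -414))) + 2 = -19757 /45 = -439.04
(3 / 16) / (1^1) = 3 / 16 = 0.19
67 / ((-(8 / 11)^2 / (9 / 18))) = -8107 / 128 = -63.34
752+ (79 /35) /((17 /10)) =89646 /119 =753.33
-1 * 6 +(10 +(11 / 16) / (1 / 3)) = 97 / 16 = 6.06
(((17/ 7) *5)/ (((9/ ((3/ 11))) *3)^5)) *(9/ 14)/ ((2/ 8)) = 170/ 51776124939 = 0.00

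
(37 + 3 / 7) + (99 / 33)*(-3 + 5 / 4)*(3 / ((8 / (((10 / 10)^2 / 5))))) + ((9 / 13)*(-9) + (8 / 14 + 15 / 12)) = 67861 / 2080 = 32.63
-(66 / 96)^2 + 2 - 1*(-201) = 51847 / 256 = 202.53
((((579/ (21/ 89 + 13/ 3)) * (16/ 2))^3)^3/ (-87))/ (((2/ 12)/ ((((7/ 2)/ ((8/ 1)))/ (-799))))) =42691666535288149692857.05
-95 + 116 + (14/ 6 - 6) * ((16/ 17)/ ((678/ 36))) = 39989/ 1921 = 20.82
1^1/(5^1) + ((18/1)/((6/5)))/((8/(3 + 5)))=76/5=15.20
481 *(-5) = -2405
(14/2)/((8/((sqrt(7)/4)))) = 7*sqrt(7)/32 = 0.58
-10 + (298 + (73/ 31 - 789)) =-15458/ 31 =-498.65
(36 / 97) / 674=18 / 32689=0.00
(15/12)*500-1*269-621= -265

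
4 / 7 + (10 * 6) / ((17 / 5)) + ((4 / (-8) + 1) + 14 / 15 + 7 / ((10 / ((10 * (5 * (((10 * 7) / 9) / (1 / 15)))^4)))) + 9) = 78126289065261749 / 96390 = 810522762374.33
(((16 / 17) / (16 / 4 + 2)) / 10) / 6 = 0.00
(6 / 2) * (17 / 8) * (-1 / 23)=-51 / 184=-0.28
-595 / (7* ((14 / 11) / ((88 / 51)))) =-2420 / 21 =-115.24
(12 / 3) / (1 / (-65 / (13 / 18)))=-360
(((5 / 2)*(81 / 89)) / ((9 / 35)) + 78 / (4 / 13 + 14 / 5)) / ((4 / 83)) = 50655315 / 71912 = 704.41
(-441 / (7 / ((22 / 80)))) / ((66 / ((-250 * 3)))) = 1575 / 8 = 196.88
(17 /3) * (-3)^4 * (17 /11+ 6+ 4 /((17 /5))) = 44037 /11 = 4003.36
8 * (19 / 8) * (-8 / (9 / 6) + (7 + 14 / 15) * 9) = 1255.27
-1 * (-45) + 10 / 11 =505 / 11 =45.91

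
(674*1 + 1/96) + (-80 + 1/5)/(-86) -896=-4562713/20640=-221.06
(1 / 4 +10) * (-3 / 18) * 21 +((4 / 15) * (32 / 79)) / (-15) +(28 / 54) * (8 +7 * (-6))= -22828147 / 426600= -53.51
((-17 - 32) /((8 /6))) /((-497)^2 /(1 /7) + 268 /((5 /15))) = -147 /6919468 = -0.00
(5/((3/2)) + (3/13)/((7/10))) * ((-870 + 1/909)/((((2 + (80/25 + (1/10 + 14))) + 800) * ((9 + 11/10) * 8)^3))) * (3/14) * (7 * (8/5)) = -0.00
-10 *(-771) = 7710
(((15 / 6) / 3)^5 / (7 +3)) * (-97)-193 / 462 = -5168381 / 1197504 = -4.32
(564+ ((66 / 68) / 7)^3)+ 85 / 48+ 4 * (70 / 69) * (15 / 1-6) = 1120519418335 / 1860415536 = 602.30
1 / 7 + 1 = 8 / 7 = 1.14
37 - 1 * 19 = 18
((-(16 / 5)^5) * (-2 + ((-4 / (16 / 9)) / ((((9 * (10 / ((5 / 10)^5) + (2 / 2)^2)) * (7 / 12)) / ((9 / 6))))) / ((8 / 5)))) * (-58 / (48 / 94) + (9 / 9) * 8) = -71121682432 / 1003125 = -70900.12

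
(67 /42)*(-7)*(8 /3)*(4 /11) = -1072 /99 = -10.83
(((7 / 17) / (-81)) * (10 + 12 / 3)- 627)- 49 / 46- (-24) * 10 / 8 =-37887155 / 63342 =-598.14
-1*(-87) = 87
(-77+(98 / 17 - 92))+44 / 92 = -63638 / 391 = -162.76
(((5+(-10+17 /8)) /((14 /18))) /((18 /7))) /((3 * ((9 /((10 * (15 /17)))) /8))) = -575 /153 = -3.76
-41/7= -5.86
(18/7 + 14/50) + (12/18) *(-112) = -37703/525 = -71.82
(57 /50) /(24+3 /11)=209 /4450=0.05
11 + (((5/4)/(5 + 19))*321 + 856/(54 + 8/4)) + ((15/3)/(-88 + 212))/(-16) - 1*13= 416667/13888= 30.00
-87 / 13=-6.69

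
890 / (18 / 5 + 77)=4450 / 403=11.04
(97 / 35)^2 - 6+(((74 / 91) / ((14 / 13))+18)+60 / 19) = 549146 / 23275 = 23.59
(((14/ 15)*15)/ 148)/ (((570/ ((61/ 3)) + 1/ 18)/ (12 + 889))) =3462543/ 1141117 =3.03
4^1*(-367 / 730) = -734 / 365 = -2.01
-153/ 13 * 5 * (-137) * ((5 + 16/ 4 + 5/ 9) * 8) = 8011760/ 13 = 616289.23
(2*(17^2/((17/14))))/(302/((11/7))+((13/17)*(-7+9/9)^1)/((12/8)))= 44506/17683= 2.52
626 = 626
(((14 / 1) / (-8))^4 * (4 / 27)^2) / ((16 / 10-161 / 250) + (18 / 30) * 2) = 6125 / 64152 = 0.10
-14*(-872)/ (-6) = -6104/ 3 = -2034.67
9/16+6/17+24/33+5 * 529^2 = 4186426275/2992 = 1399206.64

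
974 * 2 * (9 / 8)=4383 / 2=2191.50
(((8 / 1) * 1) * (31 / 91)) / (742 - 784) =-124 / 1911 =-0.06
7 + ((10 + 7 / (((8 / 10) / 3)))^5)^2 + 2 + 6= 4108469075197291119265 / 1048576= 3918141436764994.74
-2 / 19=-0.11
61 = 61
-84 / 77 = -12 / 11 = -1.09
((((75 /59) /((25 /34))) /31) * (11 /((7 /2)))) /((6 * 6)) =187 /38409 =0.00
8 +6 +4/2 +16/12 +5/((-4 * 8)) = 1649/96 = 17.18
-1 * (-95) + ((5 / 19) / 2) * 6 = 1820 / 19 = 95.79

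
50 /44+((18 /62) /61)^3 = 169049790313 /148763801362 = 1.14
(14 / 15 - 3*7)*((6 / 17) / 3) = -602 / 255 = -2.36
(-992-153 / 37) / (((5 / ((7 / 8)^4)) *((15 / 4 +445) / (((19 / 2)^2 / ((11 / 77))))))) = -223623471239 / 1360179200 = -164.41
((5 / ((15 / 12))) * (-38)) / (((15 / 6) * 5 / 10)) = -608 / 5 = -121.60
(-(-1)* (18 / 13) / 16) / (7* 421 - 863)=9 / 216736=0.00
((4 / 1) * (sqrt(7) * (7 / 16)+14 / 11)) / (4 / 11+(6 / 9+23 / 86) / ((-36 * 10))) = 1787940 * sqrt(7) / 368869+5201280 / 368869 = 26.92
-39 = -39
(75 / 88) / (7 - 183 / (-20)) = 375 / 7106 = 0.05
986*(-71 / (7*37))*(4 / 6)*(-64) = 8960768 / 777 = 11532.52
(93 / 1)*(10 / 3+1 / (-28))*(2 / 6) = 8587 / 84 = 102.23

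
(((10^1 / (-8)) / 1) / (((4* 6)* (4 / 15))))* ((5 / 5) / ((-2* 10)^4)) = -1 / 819200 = -0.00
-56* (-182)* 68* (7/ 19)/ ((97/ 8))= 38811136/ 1843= 21058.67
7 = 7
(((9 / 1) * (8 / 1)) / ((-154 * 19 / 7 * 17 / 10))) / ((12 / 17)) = -30 / 209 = -0.14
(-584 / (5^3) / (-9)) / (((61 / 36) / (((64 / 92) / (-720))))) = -2336 / 7891875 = -0.00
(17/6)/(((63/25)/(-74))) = -83.20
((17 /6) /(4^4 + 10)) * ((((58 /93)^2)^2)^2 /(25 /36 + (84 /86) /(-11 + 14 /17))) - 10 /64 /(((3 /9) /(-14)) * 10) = 835483141906752500419757 /1272327457796033105954592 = 0.66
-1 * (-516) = 516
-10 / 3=-3.33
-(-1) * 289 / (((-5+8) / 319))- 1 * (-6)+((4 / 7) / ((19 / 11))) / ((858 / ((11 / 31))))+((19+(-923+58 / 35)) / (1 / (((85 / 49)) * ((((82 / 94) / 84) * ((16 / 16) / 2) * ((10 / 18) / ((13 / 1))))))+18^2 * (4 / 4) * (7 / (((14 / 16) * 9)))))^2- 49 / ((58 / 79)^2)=30645.52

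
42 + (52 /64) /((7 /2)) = 2365 /56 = 42.23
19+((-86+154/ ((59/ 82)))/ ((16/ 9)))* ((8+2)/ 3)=61139/ 236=259.06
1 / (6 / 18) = 3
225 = 225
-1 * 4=-4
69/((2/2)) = 69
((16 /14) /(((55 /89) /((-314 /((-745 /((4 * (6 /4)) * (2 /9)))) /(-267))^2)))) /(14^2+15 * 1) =12620288 /325035469402875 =0.00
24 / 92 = 6 / 23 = 0.26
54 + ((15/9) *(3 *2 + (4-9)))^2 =511/9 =56.78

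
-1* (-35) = 35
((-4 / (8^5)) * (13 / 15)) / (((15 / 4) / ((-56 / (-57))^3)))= -4459 / 166673700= -0.00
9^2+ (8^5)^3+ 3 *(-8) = 35184372088889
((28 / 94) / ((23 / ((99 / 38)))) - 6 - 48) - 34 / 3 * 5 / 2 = -5071054 / 61617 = -82.30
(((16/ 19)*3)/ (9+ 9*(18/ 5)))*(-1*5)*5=-1.53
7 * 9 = 63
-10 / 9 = -1.11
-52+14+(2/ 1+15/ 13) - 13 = -622/ 13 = -47.85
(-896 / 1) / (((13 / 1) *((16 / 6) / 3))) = -1008 / 13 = -77.54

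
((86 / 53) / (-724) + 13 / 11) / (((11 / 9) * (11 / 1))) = 0.09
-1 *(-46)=46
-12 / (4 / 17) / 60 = -17 / 20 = -0.85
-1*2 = -2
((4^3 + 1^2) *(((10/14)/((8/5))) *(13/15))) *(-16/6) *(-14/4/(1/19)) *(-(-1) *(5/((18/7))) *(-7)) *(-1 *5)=98336875/324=303508.87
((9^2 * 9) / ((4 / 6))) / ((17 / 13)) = 28431 / 34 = 836.21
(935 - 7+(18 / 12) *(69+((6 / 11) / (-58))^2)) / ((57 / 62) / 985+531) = 1.94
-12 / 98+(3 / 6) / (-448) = -775 / 6272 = -0.12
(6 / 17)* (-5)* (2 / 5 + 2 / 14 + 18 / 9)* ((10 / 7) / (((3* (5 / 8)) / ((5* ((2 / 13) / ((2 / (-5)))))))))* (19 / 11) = 1352800 / 119119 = 11.36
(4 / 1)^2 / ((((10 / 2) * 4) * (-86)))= -2 / 215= -0.01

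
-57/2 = -28.50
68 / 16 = 17 / 4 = 4.25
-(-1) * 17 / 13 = 17 / 13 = 1.31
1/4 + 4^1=17/4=4.25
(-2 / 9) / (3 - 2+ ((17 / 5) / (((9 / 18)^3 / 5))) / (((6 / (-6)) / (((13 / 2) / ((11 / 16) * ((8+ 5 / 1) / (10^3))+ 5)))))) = 160286 / 126574713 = 0.00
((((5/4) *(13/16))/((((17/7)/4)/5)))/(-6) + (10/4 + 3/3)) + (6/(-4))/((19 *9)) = 21677/10336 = 2.10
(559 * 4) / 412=559 / 103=5.43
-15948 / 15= -5316 / 5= -1063.20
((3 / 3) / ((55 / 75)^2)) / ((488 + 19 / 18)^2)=0.00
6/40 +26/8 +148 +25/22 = 152.54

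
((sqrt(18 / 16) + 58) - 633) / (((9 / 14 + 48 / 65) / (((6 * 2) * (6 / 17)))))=-12558000 / 7123 + 16380 * sqrt(2) / 7123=-1759.77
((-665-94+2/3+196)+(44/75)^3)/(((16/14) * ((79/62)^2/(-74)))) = 59026196490709/2632921875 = 22418.51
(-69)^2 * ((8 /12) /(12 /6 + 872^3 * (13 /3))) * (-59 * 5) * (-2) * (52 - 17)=19662930 /861971303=0.02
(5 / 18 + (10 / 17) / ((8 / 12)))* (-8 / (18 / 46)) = -32660 / 1377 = -23.72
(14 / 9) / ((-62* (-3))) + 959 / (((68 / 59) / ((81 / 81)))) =47358773 / 56916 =832.08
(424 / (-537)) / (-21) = 424 / 11277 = 0.04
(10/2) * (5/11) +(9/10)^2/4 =10891/4400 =2.48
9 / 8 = 1.12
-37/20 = -1.85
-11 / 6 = -1.83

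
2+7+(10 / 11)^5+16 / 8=1871561 / 161051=11.62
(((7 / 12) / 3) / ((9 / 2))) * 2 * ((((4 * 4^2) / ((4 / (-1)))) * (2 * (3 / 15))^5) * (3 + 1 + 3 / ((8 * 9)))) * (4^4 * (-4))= 44498944 / 759375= 58.60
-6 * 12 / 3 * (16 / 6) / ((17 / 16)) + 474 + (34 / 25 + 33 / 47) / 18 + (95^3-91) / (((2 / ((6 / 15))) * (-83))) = -49296038287 / 29842650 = -1651.87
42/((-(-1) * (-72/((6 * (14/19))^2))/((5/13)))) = -20580/4693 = -4.39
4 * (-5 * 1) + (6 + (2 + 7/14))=-23/2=-11.50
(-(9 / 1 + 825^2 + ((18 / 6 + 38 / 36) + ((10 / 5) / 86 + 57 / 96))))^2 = 71048535294277721041 / 153363456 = 463269002586.10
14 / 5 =2.80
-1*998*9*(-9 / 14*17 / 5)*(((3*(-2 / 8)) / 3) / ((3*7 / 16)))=-916164 / 245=-3739.44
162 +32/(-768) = 3887/24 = 161.96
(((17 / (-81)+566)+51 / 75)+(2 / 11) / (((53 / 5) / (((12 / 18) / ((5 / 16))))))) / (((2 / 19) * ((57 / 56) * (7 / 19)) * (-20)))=-12707269654 / 17708625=-717.58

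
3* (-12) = -36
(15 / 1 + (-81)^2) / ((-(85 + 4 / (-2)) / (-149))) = 979824 / 83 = 11805.11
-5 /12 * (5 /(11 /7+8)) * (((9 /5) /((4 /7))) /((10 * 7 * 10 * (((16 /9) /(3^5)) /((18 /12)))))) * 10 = -137781 /68608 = -2.01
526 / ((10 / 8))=2104 / 5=420.80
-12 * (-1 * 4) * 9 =432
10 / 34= 5 / 17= 0.29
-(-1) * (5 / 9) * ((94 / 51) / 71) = 0.01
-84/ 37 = -2.27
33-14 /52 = 851 /26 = 32.73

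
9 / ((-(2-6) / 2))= 9 / 2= 4.50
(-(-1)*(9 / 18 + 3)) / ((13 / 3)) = 21 / 26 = 0.81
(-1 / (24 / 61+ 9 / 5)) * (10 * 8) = -24400 / 669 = -36.47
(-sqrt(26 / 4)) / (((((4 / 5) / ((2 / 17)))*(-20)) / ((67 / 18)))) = 67*sqrt(26) / 4896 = 0.07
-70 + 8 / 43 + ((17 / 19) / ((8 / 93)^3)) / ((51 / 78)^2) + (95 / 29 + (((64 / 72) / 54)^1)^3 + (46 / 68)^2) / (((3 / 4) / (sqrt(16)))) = 122165629316372180995 / 37728361296475776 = 3238.03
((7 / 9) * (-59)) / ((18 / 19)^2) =-51.13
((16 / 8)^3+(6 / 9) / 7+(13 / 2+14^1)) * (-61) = -73261 / 42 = -1744.31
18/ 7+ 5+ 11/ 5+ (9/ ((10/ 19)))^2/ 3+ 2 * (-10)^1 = 61069/ 700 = 87.24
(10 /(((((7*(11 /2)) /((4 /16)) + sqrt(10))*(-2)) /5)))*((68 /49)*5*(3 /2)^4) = -70125 /12292 + 6375*sqrt(10) /172088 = -5.59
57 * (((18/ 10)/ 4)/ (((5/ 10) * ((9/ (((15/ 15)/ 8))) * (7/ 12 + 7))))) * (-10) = -171/ 182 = -0.94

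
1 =1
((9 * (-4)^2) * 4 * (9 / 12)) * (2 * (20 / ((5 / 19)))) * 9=590976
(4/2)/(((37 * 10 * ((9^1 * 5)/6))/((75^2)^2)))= 843750/37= 22804.05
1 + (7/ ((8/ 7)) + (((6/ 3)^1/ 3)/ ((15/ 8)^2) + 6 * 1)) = 71899/ 5400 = 13.31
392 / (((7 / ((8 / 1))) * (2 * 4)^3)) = 0.88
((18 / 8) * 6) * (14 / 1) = 189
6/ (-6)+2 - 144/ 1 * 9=-1295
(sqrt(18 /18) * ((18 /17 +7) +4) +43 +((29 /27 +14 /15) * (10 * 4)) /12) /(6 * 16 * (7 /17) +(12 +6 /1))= 42515 /39609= 1.07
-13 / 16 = -0.81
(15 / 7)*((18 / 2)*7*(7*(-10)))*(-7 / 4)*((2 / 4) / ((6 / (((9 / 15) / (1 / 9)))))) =59535 / 8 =7441.88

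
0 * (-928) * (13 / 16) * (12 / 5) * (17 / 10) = 0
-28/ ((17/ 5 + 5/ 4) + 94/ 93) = -52080/ 10529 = -4.95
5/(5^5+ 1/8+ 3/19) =760/475043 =0.00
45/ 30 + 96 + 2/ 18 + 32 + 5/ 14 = 8188/ 63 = 129.97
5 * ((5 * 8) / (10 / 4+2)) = 400 / 9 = 44.44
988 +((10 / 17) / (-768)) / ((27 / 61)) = 174140623 / 176256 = 988.00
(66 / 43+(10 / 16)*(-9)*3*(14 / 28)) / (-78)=1583 / 17888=0.09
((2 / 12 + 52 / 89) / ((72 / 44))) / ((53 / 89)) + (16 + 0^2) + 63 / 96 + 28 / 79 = 64325045 / 3617568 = 17.78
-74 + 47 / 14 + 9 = -863 / 14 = -61.64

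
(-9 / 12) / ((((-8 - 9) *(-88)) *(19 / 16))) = -3 / 7106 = -0.00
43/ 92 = 0.47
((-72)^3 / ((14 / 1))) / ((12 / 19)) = -295488 / 7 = -42212.57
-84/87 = -28/29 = -0.97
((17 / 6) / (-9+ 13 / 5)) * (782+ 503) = -109225 / 192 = -568.88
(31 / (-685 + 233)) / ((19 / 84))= -651 / 2147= -0.30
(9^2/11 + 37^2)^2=229219600/121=1894376.86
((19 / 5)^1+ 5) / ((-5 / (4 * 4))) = -704 / 25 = -28.16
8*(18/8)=18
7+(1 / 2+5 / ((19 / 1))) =295 / 38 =7.76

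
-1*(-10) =10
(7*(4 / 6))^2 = 196 / 9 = 21.78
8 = 8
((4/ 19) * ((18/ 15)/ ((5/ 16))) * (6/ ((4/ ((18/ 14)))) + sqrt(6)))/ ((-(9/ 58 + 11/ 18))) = -4.62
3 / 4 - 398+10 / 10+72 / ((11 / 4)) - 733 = -48535 / 44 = -1103.07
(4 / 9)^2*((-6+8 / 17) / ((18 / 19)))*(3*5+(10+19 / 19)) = -371488 / 12393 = -29.98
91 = 91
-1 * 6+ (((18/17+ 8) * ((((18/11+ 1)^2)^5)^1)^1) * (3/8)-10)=8832286452216413/160340442988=55084.58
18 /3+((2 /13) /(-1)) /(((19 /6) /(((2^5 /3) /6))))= 4382 /741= 5.91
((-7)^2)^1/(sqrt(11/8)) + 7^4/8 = 98*sqrt(22)/11 + 2401/8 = 341.91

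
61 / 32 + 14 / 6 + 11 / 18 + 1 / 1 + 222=65621 / 288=227.85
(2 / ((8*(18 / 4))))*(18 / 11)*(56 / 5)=56 / 55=1.02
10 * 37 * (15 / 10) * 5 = 2775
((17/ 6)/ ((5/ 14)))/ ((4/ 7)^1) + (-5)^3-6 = -7027/ 60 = -117.12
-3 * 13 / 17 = -39 / 17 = -2.29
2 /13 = 0.15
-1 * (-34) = 34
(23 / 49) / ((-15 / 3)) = -23 / 245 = -0.09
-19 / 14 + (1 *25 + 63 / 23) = 8495 / 322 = 26.38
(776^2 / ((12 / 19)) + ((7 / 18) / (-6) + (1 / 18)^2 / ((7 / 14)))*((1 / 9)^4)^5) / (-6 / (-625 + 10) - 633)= -769918681293324897306468187145 / 511147306320207777649348812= -1506.26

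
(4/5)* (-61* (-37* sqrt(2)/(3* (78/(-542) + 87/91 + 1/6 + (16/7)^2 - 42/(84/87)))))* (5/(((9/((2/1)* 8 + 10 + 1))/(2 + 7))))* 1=-568633338* sqrt(2)/261017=-3080.91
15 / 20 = 3 / 4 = 0.75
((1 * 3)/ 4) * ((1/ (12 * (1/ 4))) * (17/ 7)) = 0.61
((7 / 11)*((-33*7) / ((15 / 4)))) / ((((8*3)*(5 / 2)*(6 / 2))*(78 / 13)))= -49 / 1350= -0.04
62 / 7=8.86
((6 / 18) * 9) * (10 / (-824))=-0.04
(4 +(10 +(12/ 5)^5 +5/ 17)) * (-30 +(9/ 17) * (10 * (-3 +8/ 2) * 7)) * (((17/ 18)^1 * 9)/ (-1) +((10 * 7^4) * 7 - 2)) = 20124865641132/ 180625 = 111417941.27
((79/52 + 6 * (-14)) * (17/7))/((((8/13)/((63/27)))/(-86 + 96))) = -364565/48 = -7595.10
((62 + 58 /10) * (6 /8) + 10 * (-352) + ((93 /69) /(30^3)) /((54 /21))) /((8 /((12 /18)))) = -38778158483 /134136000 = -289.10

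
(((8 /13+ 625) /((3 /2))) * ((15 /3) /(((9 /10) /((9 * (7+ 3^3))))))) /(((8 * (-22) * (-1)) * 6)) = 1152175 /1716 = 671.43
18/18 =1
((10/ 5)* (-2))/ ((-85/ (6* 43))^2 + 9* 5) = -266256/ 3002605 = -0.09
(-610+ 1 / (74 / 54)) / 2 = -22543 / 74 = -304.64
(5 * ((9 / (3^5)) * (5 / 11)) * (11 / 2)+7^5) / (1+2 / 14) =6353221 / 432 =14706.53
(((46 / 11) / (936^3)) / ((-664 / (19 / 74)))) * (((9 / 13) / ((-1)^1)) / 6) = 437 / 1920623011946496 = 0.00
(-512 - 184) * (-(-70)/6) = -8120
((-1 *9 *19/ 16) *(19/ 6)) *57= -61731/ 32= -1929.09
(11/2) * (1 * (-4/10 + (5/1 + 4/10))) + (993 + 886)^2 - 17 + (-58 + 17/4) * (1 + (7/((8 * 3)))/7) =338937169/96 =3530595.51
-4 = -4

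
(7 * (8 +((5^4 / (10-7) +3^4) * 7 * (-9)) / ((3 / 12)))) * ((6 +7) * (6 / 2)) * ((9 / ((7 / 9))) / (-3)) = 76767912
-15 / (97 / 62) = -930 / 97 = -9.59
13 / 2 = 6.50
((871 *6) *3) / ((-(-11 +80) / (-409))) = 2137434 / 23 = 92931.91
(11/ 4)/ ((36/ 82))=451/ 72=6.26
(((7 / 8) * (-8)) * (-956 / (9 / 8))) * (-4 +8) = 214144 / 9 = 23793.78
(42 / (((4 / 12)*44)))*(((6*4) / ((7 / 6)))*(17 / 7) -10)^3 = 3070844964 / 16807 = 182712.26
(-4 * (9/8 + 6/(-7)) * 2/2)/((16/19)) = -285/224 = -1.27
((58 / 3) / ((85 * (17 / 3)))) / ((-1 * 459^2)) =-58 / 304434045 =-0.00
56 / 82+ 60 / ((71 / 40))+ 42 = 222650 / 2911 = 76.49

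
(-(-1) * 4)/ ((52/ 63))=63/ 13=4.85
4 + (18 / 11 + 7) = 139 / 11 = 12.64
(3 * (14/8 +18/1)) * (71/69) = 5609/92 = 60.97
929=929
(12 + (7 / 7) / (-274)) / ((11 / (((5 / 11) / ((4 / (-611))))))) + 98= 2954583 / 132616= 22.28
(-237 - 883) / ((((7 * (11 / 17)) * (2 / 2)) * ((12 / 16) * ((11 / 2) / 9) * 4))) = -16320 / 121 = -134.88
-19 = -19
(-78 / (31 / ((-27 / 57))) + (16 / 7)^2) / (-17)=-185182 / 490637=-0.38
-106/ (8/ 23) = -1219/ 4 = -304.75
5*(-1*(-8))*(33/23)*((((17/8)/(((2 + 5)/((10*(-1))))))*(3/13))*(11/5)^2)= -407286/2093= -194.59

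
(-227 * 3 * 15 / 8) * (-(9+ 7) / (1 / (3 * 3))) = 183870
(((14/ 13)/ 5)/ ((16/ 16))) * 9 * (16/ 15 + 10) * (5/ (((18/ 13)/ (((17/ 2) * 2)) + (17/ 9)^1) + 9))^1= 266679/ 27275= 9.78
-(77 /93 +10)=-1007 /93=-10.83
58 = 58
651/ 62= 21/ 2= 10.50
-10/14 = -5/7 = -0.71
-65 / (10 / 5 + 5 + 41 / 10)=-5.86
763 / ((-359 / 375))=-286125 / 359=-797.01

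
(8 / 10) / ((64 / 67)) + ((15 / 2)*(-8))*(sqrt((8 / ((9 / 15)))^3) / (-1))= 67 / 80 + 1600*sqrt(30) / 3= 2922.02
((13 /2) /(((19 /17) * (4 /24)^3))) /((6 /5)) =19890 /19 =1046.84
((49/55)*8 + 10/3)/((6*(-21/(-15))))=863/693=1.25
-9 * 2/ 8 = -9/ 4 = -2.25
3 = 3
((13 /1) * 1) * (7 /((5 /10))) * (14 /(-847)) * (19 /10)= -3458 /605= -5.72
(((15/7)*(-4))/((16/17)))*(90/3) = -3825/14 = -273.21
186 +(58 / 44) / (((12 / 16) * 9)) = 55300 / 297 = 186.20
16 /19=0.84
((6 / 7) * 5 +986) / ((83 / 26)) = 310.21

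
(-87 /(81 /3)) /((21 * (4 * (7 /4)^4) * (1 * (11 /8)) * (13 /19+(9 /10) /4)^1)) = -11284480 /3449250189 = -0.00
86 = 86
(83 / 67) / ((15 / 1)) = 83 / 1005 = 0.08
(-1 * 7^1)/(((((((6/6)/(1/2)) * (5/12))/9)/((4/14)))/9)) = -972/5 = -194.40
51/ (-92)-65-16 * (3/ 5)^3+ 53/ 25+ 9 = -665739/ 11500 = -57.89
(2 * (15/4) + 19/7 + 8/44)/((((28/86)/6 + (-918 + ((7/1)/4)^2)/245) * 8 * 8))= -7228515/163767208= -0.04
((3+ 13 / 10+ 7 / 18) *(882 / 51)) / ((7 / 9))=8862 / 85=104.26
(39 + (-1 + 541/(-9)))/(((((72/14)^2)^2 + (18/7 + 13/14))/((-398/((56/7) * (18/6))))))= 95082001/182306106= 0.52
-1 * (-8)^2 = -64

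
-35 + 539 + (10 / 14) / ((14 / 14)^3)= 3533 / 7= 504.71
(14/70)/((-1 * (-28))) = 1/140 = 0.01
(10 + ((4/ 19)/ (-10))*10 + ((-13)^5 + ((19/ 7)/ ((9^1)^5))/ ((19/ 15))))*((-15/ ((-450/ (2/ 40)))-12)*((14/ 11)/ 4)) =3498568826643367/ 2468248200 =1417429.91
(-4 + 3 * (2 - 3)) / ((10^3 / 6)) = -21 / 500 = -0.04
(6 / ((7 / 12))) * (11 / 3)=264 / 7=37.71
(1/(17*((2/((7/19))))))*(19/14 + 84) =1195/1292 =0.92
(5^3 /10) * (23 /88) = 575 /176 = 3.27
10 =10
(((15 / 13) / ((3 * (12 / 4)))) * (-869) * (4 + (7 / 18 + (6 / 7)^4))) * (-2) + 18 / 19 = 17599962403 / 16012269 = 1099.15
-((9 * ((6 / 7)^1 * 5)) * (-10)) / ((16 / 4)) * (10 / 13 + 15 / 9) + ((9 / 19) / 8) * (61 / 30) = 32506653 / 138320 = 235.01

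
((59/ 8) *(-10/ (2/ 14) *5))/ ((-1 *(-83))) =-10325/ 332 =-31.10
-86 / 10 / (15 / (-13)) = 559 / 75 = 7.45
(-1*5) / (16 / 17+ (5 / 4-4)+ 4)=-340 / 149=-2.28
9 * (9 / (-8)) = -81 / 8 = -10.12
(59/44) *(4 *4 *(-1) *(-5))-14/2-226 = -1383/11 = -125.73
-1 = -1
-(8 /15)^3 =-512 /3375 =-0.15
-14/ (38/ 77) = -539/ 19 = -28.37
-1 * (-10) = 10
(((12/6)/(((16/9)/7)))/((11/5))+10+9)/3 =1987/264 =7.53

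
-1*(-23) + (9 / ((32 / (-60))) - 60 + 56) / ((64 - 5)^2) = 640337 / 27848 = 22.99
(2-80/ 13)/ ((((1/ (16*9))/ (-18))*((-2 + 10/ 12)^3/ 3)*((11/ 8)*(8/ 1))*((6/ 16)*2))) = -2465.54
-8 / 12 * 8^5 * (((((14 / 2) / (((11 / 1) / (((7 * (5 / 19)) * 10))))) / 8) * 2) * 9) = -120422400 / 209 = -576183.73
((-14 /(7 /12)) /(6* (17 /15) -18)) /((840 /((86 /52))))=43 /10192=0.00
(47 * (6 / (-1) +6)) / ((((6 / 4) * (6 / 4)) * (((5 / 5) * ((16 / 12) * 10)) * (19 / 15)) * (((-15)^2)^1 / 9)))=0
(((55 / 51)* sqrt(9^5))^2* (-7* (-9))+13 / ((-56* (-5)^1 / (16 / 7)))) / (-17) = -306338838389 / 1203685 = -254500.84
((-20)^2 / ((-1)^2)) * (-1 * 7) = -2800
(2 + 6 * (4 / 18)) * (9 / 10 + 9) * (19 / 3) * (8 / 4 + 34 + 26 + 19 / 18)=237215 / 18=13178.61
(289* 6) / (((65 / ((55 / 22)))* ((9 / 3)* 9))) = 2.47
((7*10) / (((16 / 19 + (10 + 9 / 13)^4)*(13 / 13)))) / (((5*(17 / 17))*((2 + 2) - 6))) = -542659 / 1013310965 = -0.00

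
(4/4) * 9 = 9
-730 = -730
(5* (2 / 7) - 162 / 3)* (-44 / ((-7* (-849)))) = 16192 / 41601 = 0.39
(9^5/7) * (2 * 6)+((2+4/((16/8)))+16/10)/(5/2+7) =67316252/665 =101227.45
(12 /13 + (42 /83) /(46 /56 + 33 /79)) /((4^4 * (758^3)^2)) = 984447 /35902582430981240760807424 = 0.00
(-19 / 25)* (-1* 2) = 38 / 25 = 1.52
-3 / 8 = -0.38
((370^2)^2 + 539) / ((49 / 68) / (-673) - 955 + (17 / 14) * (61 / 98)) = -147094017597215514 / 7489418575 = -19640245.25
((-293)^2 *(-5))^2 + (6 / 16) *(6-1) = 1474010160215 / 8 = 184251270026.88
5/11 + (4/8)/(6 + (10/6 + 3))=353/704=0.50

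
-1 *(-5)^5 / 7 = 3125 / 7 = 446.43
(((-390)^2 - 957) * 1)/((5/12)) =1813716/5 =362743.20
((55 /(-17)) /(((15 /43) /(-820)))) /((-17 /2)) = -775720 /867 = -894.72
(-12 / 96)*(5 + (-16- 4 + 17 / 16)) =223 / 128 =1.74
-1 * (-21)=21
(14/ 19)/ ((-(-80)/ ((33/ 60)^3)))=9317/ 6080000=0.00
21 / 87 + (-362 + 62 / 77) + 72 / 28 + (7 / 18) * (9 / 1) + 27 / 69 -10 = -37439755 / 102718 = -364.49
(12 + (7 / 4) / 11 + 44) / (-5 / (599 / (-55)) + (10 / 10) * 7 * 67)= 0.12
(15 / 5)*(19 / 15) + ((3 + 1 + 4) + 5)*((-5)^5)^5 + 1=-19371509552001953101 / 5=-3874301910400390620.20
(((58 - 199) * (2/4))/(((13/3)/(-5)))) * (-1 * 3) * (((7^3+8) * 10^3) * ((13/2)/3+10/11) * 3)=-8694236250/11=-790385113.64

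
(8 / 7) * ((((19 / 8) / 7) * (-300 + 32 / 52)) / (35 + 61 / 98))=-3.26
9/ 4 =2.25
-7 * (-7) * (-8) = -392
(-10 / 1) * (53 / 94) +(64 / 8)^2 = 2743 / 47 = 58.36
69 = 69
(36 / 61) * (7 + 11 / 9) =296 / 61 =4.85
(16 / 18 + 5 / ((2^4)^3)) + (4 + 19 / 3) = 413741 / 36864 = 11.22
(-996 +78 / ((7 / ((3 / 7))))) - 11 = -49109 / 49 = -1002.22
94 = 94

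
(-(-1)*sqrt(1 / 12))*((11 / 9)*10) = 55*sqrt(3) / 27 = 3.53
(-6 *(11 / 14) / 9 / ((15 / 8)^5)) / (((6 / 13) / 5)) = -2342912 / 9568125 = -0.24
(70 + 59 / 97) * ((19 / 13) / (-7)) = -130131 / 8827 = -14.74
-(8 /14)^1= -4 /7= -0.57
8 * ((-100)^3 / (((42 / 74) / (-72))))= 7104000000 / 7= 1014857142.86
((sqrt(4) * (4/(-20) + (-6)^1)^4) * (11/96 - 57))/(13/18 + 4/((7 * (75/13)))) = -105910311801/517400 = -204697.16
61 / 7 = 8.71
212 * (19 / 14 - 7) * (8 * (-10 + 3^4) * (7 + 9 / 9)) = -38051456 / 7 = -5435922.29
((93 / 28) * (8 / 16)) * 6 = 279 / 28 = 9.96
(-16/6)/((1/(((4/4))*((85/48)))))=-85/18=-4.72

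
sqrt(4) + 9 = 11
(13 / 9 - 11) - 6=-140 / 9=-15.56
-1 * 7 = -7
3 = 3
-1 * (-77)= 77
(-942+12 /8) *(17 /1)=-31977 /2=-15988.50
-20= -20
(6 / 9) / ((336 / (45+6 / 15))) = 227 / 2520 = 0.09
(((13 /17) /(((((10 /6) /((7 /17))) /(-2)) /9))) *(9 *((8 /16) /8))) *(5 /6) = -7371 /4624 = -1.59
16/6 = 8/3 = 2.67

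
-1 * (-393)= 393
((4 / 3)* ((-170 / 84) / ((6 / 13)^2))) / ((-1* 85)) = 169 / 1134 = 0.15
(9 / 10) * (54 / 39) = 81 / 65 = 1.25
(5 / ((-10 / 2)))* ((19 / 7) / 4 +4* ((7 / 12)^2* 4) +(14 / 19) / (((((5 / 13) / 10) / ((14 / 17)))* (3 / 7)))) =-3494837 / 81396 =-42.94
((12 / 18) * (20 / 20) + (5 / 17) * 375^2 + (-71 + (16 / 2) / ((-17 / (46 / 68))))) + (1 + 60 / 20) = 35801588 / 867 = 41293.64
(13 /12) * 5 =65 /12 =5.42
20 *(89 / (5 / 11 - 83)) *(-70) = 342650 / 227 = 1509.47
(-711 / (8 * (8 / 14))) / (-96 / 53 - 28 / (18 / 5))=2374029 / 146368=16.22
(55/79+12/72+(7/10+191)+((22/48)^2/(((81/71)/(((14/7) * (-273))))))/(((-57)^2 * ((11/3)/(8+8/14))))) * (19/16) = 53359276361/233435520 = 228.58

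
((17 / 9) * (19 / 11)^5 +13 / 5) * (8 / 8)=229311382 / 7247295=31.64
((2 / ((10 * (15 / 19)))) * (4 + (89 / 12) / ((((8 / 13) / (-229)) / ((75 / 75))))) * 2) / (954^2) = -5026811 / 3276417600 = -0.00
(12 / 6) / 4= 1 / 2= 0.50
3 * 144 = 432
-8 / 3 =-2.67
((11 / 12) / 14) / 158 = 11 / 26544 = 0.00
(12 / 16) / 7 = 3 / 28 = 0.11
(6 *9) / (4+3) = 54 / 7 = 7.71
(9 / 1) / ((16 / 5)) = 45 / 16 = 2.81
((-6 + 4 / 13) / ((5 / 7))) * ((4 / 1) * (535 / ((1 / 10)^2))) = -22170400 / 13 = -1705415.38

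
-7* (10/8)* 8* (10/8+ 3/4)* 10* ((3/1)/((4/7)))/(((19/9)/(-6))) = 396900/19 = 20889.47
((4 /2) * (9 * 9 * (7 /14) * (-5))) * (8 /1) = -3240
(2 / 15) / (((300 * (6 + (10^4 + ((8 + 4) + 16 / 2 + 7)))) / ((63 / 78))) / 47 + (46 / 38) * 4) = 6251 / 3717453510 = 0.00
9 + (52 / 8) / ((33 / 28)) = 479 / 33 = 14.52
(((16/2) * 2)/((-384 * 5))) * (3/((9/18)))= -1/20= -0.05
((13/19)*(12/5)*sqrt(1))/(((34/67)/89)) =465114/1615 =288.00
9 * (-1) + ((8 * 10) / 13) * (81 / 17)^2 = 491067 / 3757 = 130.71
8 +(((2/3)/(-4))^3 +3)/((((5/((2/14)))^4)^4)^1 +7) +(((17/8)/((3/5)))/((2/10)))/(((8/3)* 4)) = 42323990002876822872161926247/4381294557515756835937506048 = 9.66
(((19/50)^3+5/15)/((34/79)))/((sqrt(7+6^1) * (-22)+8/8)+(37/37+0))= -126506413 * sqrt(13)/40086000000 - 11500583/40086000000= -0.01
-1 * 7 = -7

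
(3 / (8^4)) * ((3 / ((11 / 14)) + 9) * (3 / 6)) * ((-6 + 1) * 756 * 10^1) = -1998675 / 11264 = -177.44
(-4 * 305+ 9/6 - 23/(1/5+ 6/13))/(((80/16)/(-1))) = 107781/430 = 250.65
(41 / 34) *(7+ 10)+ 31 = 103 / 2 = 51.50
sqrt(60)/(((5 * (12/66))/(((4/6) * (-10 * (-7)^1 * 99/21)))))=484 * sqrt(15)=1874.52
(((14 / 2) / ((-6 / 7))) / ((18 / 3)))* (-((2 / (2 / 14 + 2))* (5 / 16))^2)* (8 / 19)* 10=12005 / 24624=0.49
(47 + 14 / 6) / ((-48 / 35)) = -1295 / 36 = -35.97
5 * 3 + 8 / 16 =31 / 2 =15.50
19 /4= 4.75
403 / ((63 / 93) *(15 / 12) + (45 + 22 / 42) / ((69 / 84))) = 7.16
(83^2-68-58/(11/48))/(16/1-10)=72247/66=1094.65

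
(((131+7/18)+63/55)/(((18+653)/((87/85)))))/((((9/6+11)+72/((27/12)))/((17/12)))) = 3805061/591218100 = 0.01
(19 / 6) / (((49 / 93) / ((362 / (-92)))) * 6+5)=106609 / 141282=0.75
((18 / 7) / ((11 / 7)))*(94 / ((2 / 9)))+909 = 1601.18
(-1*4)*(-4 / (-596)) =-4 / 149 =-0.03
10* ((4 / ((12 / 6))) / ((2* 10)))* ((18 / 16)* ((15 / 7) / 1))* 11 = 1485 / 56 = 26.52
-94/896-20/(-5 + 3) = 4433/448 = 9.90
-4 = -4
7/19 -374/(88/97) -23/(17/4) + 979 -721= -205807/1292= -159.29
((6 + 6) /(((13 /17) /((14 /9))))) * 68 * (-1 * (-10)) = 647360 /39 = 16598.97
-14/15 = -0.93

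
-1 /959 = -0.00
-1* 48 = -48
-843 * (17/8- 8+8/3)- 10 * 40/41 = 883917/328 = 2694.87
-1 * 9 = -9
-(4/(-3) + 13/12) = 1/4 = 0.25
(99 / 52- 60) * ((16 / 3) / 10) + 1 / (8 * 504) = -8120383 / 262080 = -30.98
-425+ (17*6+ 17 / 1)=-306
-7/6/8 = -7/48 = -0.15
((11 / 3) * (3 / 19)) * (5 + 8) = 143 / 19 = 7.53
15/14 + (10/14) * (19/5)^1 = 53/14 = 3.79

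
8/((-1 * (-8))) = 1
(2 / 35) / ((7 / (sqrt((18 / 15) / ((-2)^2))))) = sqrt(30) / 1225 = 0.00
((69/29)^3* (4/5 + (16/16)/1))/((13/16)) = 47305296/1585285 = 29.84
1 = 1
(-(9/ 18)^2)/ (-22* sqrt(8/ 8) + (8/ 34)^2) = 289/ 25368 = 0.01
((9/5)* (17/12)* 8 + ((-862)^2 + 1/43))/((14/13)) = 296695009/430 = 689988.39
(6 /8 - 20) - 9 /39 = -1013 /52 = -19.48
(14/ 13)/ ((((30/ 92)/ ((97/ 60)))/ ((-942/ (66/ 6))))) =-4903738/ 10725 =-457.22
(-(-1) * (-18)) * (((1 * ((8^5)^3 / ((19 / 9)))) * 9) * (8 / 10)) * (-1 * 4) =820781032088272896 / 95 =8639800337771293.64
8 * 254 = 2032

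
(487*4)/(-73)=-1948/73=-26.68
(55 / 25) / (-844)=-11 / 4220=-0.00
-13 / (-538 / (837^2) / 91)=828773127 / 538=1540470.50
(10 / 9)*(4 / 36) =10 / 81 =0.12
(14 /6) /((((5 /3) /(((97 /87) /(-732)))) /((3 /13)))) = -679 /1379820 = -0.00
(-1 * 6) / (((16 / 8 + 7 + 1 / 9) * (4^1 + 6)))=-27 / 410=-0.07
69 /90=23 /30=0.77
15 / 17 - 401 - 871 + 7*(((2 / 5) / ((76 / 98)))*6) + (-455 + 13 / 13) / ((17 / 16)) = -2707949 / 1615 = -1676.75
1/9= 0.11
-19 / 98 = -0.19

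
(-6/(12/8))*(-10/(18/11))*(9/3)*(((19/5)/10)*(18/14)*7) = 250.80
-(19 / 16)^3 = -6859 / 4096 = -1.67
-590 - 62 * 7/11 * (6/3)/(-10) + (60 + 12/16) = -114699/220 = -521.36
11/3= 3.67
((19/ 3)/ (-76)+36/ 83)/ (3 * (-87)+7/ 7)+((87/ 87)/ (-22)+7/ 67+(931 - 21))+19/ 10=34810066487/ 38170704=911.96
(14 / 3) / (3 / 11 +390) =154 / 12879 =0.01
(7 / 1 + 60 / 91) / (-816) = -0.01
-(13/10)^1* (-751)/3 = 9763/30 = 325.43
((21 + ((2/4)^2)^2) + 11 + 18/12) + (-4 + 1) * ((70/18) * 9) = -1143/16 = -71.44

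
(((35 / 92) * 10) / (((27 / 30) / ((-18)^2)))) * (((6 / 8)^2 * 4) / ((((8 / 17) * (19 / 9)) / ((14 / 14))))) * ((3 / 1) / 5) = 6506325 / 3496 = 1861.08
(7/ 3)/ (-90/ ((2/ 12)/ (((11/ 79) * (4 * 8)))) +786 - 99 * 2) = -553/ 430884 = -0.00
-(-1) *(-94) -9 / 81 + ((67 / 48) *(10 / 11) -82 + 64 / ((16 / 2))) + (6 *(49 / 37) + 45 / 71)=-329278265 / 2080584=-158.26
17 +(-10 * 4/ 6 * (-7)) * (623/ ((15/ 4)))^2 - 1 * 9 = 173882872/ 135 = 1288021.27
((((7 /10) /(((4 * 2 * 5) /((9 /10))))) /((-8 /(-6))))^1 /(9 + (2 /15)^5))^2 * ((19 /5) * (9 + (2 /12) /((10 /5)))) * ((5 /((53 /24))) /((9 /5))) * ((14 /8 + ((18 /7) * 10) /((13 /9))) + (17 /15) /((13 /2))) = 1555888235932760625 /1054558880389403803648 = 0.00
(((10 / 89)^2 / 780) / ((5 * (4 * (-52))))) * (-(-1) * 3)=-1 / 21418384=-0.00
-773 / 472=-1.64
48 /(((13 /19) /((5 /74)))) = 2280 /481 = 4.74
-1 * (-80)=80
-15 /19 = -0.79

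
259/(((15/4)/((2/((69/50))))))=20720/207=100.10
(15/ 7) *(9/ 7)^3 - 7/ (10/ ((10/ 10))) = 92543/ 24010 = 3.85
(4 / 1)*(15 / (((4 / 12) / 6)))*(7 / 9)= 840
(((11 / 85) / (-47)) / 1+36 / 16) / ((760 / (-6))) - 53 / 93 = -331856369 / 564733200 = -0.59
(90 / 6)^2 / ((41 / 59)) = 13275 / 41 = 323.78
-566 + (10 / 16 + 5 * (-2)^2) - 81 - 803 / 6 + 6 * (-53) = -25877 / 24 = -1078.21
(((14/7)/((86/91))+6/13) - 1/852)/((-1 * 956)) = -1227173/455312208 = -0.00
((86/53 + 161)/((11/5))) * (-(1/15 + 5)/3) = -218348/1749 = -124.84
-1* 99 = -99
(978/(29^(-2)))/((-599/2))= -1644996/599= -2746.24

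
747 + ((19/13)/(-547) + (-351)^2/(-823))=3495609743/5852353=597.30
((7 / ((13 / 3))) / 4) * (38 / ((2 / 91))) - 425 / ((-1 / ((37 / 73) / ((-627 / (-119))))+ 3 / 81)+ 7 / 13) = 741.53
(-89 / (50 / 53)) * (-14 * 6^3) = 7132104 / 25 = 285284.16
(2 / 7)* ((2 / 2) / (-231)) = -2 / 1617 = -0.00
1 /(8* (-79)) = -1 /632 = -0.00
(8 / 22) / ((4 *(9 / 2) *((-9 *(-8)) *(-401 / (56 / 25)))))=-14 / 8932275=-0.00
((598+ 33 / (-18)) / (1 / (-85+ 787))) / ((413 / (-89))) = -5321043 / 59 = -90187.17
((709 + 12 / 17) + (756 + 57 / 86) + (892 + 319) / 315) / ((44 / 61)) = 536385871 / 263160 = 2038.25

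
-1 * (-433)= 433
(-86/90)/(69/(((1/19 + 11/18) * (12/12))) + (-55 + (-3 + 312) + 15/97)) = -0.00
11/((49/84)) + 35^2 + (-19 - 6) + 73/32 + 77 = 290783/224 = 1298.14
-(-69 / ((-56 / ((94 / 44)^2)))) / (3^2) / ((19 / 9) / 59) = -17.46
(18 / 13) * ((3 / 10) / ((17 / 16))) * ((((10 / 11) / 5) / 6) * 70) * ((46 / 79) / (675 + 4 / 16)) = 370944 / 518724349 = 0.00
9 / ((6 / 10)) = 15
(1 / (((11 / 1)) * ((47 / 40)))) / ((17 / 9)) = 360 / 8789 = 0.04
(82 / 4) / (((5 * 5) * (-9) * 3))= -41 / 1350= -0.03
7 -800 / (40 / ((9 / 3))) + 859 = 806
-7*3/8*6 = -63/4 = -15.75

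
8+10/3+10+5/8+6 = 671/24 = 27.96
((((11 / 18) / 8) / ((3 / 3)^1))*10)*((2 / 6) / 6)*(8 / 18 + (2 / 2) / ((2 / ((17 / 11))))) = 1205 / 23328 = 0.05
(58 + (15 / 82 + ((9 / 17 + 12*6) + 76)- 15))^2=71420959009 / 1943236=36753.62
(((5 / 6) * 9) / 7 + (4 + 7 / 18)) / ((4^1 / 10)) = 860 / 63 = 13.65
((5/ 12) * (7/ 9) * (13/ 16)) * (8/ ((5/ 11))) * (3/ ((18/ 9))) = 1001/ 144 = 6.95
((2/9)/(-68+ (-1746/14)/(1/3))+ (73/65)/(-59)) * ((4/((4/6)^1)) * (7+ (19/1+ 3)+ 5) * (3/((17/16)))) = -26714944/2373865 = -11.25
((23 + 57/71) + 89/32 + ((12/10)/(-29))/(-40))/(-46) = -43790979/75771200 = -0.58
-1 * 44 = -44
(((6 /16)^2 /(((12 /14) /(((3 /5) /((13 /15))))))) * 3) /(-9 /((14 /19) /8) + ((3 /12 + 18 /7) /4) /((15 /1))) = -59535 /17064424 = -0.00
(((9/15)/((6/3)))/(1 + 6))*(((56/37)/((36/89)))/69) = 89/38295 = 0.00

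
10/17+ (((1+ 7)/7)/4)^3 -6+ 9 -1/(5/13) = 29492/29155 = 1.01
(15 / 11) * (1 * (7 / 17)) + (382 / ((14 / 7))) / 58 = 41807 / 10846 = 3.85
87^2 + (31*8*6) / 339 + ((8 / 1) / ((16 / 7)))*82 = 888224 / 113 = 7860.39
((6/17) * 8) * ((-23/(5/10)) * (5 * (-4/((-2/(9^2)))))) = -105204.71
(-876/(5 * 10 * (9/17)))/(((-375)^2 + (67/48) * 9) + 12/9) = -39712/168766675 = -0.00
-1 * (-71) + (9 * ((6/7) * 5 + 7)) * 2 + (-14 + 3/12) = 7291/28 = 260.39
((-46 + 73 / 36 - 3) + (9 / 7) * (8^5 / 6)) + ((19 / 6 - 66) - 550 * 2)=1464601 / 252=5811.91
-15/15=-1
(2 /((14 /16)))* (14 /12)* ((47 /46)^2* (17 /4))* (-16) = -300424 /1587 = -189.30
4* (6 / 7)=24 / 7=3.43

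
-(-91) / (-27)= -91 / 27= -3.37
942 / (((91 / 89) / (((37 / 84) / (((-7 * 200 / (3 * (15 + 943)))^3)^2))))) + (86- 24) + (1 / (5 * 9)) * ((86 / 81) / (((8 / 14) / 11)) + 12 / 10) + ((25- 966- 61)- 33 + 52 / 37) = 118863442984569718681573351357 / 4042843411698000000000000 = 29400.95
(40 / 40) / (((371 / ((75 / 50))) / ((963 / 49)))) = 2889 / 36358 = 0.08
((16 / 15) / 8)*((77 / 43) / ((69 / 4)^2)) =2464 / 3070845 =0.00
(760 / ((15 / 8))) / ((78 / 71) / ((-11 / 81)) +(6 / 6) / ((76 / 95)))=-3798784 / 64101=-59.26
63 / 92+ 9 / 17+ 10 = 17539 / 1564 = 11.21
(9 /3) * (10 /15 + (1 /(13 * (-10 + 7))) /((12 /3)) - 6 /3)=-209 /52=-4.02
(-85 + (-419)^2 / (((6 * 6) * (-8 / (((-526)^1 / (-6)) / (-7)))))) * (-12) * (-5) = 228292315 / 504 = 452960.94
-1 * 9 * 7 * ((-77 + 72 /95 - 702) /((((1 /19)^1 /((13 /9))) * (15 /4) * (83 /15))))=26911612 /415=64847.26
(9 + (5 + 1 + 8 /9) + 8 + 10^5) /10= 180043 /18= 10002.39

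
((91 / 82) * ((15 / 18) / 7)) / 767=0.00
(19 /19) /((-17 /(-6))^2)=36 /289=0.12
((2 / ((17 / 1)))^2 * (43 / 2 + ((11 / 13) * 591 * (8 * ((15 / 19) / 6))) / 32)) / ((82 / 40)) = 18290 / 71383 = 0.26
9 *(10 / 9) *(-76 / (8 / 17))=-1615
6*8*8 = 384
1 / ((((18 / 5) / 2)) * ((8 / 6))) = 5 / 12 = 0.42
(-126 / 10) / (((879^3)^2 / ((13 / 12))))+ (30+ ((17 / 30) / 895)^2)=30.00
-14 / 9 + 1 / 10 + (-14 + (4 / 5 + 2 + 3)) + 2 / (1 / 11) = 1111 / 90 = 12.34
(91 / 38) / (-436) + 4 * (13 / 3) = 861263 / 49704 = 17.33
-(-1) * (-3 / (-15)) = 1 / 5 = 0.20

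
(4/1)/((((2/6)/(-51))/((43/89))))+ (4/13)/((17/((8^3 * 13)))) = -265100/1513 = -175.21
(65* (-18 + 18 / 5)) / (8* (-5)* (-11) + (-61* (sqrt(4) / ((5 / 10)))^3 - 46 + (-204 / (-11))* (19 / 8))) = 6864 / 25417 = 0.27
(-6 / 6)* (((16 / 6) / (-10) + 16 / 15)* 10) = -8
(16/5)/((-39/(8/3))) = -128/585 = -0.22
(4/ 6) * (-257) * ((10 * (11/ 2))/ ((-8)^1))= 14135/ 12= 1177.92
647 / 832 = 0.78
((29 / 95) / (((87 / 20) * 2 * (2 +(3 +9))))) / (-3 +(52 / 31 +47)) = 31 / 564984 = 0.00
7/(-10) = -7/10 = -0.70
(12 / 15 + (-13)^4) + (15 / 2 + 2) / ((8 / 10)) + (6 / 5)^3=28575403 / 1000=28575.40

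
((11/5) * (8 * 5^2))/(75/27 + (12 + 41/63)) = 770/27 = 28.52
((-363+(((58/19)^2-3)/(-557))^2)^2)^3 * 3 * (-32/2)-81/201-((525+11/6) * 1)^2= -1157193890965530770584263832579807249174397499382850180101423579079092015483743760975/10537220507415616706048081277970662064328728428220521482878287697452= -109819652170242648.27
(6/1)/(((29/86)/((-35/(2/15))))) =-135450/29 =-4670.69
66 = 66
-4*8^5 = -131072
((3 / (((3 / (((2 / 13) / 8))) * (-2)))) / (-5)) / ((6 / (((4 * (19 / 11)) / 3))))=19 / 25740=0.00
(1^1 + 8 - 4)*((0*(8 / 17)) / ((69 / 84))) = 0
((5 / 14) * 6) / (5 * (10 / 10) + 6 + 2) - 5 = -440 / 91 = -4.84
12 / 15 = 4 / 5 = 0.80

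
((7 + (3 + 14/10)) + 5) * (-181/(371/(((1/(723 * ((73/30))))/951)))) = -29684/6207179853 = -0.00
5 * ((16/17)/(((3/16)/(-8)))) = -10240/51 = -200.78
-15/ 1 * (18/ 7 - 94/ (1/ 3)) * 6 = 176040/ 7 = 25148.57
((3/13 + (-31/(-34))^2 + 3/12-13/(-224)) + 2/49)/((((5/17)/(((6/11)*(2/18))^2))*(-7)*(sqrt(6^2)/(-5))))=2770597/1320791472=0.00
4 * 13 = 52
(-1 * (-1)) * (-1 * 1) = -1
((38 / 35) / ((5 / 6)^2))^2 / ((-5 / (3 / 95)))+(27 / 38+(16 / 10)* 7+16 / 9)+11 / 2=62753690302 / 3273046875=19.17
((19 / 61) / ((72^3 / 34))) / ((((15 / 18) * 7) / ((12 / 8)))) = 323 / 44271360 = 0.00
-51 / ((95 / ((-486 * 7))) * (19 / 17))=1634.09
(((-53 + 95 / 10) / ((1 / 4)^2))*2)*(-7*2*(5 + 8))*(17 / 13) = 331296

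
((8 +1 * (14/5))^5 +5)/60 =459180649/187500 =2448.96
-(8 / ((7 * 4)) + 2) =-16 / 7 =-2.29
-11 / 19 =-0.58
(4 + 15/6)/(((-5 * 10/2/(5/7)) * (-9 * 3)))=13/1890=0.01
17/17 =1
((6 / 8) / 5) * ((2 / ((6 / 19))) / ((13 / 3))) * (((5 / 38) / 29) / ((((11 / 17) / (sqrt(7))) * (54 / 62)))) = 527 * sqrt(7) / 298584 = 0.00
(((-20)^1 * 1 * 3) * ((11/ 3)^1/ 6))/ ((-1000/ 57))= 209/ 100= 2.09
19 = 19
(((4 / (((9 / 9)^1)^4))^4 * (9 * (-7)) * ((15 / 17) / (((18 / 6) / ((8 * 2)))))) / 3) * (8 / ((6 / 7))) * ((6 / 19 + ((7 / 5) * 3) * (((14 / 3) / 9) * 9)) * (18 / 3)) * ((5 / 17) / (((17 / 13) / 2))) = -1184763740160 / 93347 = -12692038.74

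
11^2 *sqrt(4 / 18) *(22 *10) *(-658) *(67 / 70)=-16765276 *sqrt(2) / 3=-7903226.90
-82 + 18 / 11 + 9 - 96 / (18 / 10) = -4115 / 33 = -124.70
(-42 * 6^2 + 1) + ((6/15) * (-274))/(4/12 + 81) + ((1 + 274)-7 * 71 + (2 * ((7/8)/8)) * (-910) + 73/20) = -9417229/4880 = -1929.76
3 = 3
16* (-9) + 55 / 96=-13769 / 96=-143.43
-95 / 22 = -4.32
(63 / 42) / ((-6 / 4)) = -1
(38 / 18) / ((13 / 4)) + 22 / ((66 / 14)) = 622 / 117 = 5.32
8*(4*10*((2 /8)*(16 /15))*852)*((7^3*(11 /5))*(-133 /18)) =-18241760768 /45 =-405372461.51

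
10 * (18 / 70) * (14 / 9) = 4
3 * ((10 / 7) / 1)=30 / 7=4.29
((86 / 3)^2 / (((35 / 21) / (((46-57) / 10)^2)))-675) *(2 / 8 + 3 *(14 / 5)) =-678.07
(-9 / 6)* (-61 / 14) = 183 / 28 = 6.54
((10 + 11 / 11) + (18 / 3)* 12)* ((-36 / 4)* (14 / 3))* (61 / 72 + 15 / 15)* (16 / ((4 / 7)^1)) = -180303.67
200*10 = 2000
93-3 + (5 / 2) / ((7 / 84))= 120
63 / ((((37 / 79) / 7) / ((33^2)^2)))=41316301719 / 37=1116656803.22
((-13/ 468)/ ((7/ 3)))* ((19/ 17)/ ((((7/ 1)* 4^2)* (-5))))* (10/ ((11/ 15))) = 95/ 293216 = 0.00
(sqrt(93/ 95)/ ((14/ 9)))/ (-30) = -3*sqrt(8835)/ 13300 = -0.02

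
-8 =-8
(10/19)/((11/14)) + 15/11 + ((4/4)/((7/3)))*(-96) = -39.11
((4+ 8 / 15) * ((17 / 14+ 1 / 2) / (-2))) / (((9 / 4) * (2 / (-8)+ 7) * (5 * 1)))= -2176 / 42525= -0.05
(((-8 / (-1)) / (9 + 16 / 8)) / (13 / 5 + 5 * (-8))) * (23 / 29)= -920 / 59653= -0.02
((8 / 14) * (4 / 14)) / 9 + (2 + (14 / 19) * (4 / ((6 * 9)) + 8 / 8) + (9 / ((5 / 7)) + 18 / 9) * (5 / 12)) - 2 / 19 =8.79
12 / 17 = 0.71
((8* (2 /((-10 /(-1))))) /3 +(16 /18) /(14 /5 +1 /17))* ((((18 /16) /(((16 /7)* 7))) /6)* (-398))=-114823 /29160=-3.94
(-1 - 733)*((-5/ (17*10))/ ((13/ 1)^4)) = 367/ 485537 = 0.00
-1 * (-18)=18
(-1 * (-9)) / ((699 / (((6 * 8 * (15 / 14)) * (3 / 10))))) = 324 / 1631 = 0.20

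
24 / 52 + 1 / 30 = 193 / 390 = 0.49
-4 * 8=-32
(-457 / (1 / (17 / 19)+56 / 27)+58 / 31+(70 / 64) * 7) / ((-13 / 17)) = 3302066077 / 18892640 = 174.78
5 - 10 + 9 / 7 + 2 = -12 / 7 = -1.71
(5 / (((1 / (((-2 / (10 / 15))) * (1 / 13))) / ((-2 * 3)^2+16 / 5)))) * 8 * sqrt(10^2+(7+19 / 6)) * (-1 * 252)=197568 * sqrt(3966) / 13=957083.01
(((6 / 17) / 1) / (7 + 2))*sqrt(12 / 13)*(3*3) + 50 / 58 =12*sqrt(39) / 221 + 25 / 29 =1.20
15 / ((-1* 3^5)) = -5 / 81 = -0.06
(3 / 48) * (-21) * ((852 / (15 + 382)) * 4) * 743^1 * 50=-166171950 / 397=-418569.14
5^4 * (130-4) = 78750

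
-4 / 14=-2 / 7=-0.29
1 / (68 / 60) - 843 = -14316 / 17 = -842.12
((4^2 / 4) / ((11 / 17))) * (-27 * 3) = -5508 / 11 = -500.73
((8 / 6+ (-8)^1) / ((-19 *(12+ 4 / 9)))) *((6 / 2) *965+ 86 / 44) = 955995 / 11704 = 81.68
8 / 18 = 4 / 9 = 0.44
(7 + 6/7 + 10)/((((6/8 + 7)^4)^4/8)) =4294967296000/5091961852230296846799367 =0.00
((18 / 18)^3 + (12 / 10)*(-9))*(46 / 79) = -2254 / 395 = -5.71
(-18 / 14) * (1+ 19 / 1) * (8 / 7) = -1440 / 49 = -29.39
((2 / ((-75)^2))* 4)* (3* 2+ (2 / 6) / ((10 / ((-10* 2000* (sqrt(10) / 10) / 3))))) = 16 / 1875 - 64* sqrt(10) / 2025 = -0.09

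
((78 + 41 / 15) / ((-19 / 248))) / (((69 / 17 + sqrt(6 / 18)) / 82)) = -18638.25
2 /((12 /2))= 1 /3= 0.33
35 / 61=0.57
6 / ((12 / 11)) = 11 / 2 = 5.50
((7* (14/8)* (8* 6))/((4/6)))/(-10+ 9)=-882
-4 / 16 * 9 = -9 / 4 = -2.25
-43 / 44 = -0.98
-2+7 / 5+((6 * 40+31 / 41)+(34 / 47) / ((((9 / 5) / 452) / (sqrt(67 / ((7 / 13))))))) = 49232 / 205+76840 * sqrt(6097) / 2961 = 2266.47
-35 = -35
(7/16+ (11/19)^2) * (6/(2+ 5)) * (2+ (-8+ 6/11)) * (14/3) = -66945/3971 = -16.86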